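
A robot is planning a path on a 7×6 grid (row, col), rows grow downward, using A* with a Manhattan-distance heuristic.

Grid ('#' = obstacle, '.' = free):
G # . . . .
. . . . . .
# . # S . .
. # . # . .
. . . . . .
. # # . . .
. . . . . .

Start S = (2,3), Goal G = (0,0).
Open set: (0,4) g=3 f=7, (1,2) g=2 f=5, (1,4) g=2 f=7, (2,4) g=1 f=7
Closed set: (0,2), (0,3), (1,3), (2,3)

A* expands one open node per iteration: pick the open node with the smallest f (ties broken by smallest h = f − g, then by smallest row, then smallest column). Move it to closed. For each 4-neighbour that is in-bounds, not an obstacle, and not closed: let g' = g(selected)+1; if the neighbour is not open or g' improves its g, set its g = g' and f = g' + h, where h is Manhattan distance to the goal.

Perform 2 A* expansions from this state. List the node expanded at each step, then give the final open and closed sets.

step 1: expand (1,2) (f=5, h=3) → closed; open now [(0,4) g=3 f=7, (1,1) g=3 f=5, (1,4) g=2 f=7, (2,4) g=1 f=7]
step 2: expand (1,1) (f=5, h=2) → closed; open now [(0,4) g=3 f=7, (1,0) g=4 f=5, (1,4) g=2 f=7, (2,1) g=4 f=7, (2,4) g=1 f=7]

order=[(1,2) → (1,1)]; open=[(0,4) g=3 f=7, (1,0) g=4 f=5, (1,4) g=2 f=7, (2,1) g=4 f=7, (2,4) g=1 f=7]; closed=[(0,2), (0,3), (1,1), (1,2), (1,3), (2,3)]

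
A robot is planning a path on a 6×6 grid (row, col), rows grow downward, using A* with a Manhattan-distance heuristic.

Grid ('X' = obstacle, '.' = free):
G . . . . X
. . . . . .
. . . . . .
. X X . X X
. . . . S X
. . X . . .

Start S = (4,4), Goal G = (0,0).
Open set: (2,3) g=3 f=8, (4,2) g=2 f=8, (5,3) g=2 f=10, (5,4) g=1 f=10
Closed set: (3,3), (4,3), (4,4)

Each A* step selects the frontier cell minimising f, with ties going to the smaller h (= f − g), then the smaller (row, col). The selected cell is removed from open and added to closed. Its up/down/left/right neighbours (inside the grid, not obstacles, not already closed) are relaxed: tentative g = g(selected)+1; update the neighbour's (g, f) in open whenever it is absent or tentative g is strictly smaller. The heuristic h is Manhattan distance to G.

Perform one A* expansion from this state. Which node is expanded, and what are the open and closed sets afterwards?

expanded=(2,3); open=[(1,3) g=4 f=8, (2,2) g=4 f=8, (2,4) g=4 f=10, (4,2) g=2 f=8, (5,3) g=2 f=10, (5,4) g=1 f=10]; closed=[(2,3), (3,3), (4,3), (4,4)]

step 1: expand (2,3) (f=8, h=5) → closed; open now [(1,3) g=4 f=8, (2,2) g=4 f=8, (2,4) g=4 f=10, (4,2) g=2 f=8, (5,3) g=2 f=10, (5,4) g=1 f=10]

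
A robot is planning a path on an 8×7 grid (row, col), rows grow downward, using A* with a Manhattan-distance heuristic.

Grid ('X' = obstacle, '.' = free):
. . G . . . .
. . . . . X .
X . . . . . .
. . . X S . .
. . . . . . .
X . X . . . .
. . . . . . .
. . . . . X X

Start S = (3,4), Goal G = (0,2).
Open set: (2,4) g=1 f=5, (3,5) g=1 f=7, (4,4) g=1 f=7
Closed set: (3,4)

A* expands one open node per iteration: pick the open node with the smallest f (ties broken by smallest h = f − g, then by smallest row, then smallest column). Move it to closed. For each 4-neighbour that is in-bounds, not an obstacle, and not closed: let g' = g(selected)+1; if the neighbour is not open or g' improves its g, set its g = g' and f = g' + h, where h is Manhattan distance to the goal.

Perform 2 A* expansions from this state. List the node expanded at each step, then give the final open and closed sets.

order=[(2,4) → (1,4)]; open=[(0,4) g=3 f=5, (1,3) g=3 f=5, (2,3) g=2 f=5, (2,5) g=2 f=7, (3,5) g=1 f=7, (4,4) g=1 f=7]; closed=[(1,4), (2,4), (3,4)]

step 1: expand (2,4) (f=5, h=4) → closed; open now [(1,4) g=2 f=5, (2,3) g=2 f=5, (2,5) g=2 f=7, (3,5) g=1 f=7, (4,4) g=1 f=7]
step 2: expand (1,4) (f=5, h=3) → closed; open now [(0,4) g=3 f=5, (1,3) g=3 f=5, (2,3) g=2 f=5, (2,5) g=2 f=7, (3,5) g=1 f=7, (4,4) g=1 f=7]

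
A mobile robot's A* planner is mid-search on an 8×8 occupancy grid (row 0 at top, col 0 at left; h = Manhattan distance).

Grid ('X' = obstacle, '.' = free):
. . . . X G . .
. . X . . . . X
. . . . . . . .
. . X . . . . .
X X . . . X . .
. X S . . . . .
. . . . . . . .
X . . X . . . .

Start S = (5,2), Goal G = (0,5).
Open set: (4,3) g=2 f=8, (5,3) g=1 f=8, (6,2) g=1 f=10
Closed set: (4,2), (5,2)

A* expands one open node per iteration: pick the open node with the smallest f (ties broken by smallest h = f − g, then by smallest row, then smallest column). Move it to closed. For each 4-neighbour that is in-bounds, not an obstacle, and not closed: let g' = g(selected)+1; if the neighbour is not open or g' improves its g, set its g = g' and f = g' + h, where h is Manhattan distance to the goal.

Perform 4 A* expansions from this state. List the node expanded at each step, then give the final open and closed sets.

order=[(4,3) → (3,3) → (2,3) → (1,3)]; open=[(0,3) g=6 f=8, (1,4) g=6 f=8, (2,2) g=5 f=10, (2,4) g=5 f=8, (3,4) g=4 f=8, (4,4) g=3 f=8, (5,3) g=1 f=8, (6,2) g=1 f=10]; closed=[(1,3), (2,3), (3,3), (4,2), (4,3), (5,2)]

step 1: expand (4,3) (f=8, h=6) → closed; open now [(3,3) g=3 f=8, (4,4) g=3 f=8, (5,3) g=1 f=8, (6,2) g=1 f=10]
step 2: expand (3,3) (f=8, h=5) → closed; open now [(2,3) g=4 f=8, (3,4) g=4 f=8, (4,4) g=3 f=8, (5,3) g=1 f=8, (6,2) g=1 f=10]
step 3: expand (2,3) (f=8, h=4) → closed; open now [(1,3) g=5 f=8, (2,2) g=5 f=10, (2,4) g=5 f=8, (3,4) g=4 f=8, (4,4) g=3 f=8, (5,3) g=1 f=8, (6,2) g=1 f=10]
step 4: expand (1,3) (f=8, h=3) → closed; open now [(0,3) g=6 f=8, (1,4) g=6 f=8, (2,2) g=5 f=10, (2,4) g=5 f=8, (3,4) g=4 f=8, (4,4) g=3 f=8, (5,3) g=1 f=8, (6,2) g=1 f=10]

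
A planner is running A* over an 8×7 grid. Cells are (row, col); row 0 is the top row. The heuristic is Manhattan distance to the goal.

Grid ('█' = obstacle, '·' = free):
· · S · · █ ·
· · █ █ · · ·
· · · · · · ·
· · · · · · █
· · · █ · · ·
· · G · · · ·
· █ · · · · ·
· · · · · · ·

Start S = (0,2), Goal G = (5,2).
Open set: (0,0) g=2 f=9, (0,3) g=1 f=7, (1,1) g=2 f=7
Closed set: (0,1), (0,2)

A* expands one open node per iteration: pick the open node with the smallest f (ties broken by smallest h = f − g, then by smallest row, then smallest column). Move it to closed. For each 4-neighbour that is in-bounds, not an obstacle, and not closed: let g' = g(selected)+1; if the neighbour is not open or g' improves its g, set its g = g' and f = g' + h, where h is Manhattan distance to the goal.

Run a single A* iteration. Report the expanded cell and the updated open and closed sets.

expanded=(1,1); open=[(0,0) g=2 f=9, (0,3) g=1 f=7, (1,0) g=3 f=9, (2,1) g=3 f=7]; closed=[(0,1), (0,2), (1,1)]

step 1: expand (1,1) (f=7, h=5) → closed; open now [(0,0) g=2 f=9, (0,3) g=1 f=7, (1,0) g=3 f=9, (2,1) g=3 f=7]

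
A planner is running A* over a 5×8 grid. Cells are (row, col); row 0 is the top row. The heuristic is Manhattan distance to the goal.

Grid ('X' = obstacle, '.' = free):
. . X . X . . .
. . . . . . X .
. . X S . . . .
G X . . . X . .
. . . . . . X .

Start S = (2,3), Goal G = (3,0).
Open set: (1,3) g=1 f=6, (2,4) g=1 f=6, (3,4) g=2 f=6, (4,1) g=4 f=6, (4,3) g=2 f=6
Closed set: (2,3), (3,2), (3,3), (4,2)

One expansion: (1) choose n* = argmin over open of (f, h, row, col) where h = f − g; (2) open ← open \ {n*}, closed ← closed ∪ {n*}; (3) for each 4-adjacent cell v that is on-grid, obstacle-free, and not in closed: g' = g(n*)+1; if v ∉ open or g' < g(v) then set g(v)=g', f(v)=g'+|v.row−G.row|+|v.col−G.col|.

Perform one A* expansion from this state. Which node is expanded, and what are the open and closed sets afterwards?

step 1: expand (4,1) (f=6, h=2) → closed; open now [(1,3) g=1 f=6, (2,4) g=1 f=6, (3,4) g=2 f=6, (4,0) g=5 f=6, (4,3) g=2 f=6]

expanded=(4,1); open=[(1,3) g=1 f=6, (2,4) g=1 f=6, (3,4) g=2 f=6, (4,0) g=5 f=6, (4,3) g=2 f=6]; closed=[(2,3), (3,2), (3,3), (4,1), (4,2)]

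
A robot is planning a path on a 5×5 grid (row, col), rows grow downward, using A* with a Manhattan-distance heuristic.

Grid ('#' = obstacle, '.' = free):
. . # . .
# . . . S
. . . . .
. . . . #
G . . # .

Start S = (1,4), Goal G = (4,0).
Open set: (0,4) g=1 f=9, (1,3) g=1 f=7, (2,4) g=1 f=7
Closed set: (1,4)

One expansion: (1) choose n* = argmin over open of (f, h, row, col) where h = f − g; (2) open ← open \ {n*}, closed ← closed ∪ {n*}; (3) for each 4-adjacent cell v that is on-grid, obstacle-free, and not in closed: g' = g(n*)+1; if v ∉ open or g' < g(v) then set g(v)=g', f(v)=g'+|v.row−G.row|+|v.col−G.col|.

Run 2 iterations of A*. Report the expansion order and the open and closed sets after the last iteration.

order=[(1,3) → (1,2)]; open=[(0,3) g=2 f=9, (0,4) g=1 f=9, (1,1) g=3 f=7, (2,2) g=3 f=7, (2,3) g=2 f=7, (2,4) g=1 f=7]; closed=[(1,2), (1,3), (1,4)]

step 1: expand (1,3) (f=7, h=6) → closed; open now [(0,3) g=2 f=9, (0,4) g=1 f=9, (1,2) g=2 f=7, (2,3) g=2 f=7, (2,4) g=1 f=7]
step 2: expand (1,2) (f=7, h=5) → closed; open now [(0,3) g=2 f=9, (0,4) g=1 f=9, (1,1) g=3 f=7, (2,2) g=3 f=7, (2,3) g=2 f=7, (2,4) g=1 f=7]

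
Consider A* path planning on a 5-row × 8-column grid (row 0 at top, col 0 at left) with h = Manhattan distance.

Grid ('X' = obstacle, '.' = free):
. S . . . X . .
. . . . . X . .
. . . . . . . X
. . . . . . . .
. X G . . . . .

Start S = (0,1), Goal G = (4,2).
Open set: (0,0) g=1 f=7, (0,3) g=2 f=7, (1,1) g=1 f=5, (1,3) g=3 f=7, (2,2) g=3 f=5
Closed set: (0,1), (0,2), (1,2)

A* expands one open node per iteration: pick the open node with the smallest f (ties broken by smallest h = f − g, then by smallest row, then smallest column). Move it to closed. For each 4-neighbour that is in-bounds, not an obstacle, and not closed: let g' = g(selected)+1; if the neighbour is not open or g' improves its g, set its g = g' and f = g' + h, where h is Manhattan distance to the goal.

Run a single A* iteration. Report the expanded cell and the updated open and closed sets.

expanded=(2,2); open=[(0,0) g=1 f=7, (0,3) g=2 f=7, (1,1) g=1 f=5, (1,3) g=3 f=7, (2,1) g=4 f=7, (2,3) g=4 f=7, (3,2) g=4 f=5]; closed=[(0,1), (0,2), (1,2), (2,2)]

step 1: expand (2,2) (f=5, h=2) → closed; open now [(0,0) g=1 f=7, (0,3) g=2 f=7, (1,1) g=1 f=5, (1,3) g=3 f=7, (2,1) g=4 f=7, (2,3) g=4 f=7, (3,2) g=4 f=5]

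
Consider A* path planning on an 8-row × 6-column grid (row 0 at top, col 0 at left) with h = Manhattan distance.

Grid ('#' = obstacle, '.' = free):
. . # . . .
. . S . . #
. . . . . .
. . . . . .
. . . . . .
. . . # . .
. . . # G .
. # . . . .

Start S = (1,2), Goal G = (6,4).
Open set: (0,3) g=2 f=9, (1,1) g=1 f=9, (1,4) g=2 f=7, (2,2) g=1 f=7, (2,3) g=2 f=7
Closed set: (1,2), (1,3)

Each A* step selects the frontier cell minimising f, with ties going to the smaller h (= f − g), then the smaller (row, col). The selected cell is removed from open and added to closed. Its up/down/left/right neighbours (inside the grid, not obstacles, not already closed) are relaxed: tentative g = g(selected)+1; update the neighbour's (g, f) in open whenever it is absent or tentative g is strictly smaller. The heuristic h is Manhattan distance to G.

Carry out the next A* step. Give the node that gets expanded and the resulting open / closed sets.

expanded=(1,4); open=[(0,3) g=2 f=9, (0,4) g=3 f=9, (1,1) g=1 f=9, (2,2) g=1 f=7, (2,3) g=2 f=7, (2,4) g=3 f=7]; closed=[(1,2), (1,3), (1,4)]

step 1: expand (1,4) (f=7, h=5) → closed; open now [(0,3) g=2 f=9, (0,4) g=3 f=9, (1,1) g=1 f=9, (2,2) g=1 f=7, (2,3) g=2 f=7, (2,4) g=3 f=7]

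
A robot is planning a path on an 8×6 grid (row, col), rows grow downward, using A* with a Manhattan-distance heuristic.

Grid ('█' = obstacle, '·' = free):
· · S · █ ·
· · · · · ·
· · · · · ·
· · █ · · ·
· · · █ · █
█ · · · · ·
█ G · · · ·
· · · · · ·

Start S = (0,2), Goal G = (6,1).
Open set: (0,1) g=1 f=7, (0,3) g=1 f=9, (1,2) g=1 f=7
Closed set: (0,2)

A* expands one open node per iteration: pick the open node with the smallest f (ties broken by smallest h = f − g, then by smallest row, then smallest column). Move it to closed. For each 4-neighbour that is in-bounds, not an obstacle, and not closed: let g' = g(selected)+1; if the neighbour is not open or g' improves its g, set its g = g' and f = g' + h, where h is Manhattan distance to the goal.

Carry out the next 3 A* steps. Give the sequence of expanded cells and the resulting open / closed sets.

order=[(0,1) → (1,1) → (2,1)]; open=[(0,0) g=2 f=9, (0,3) g=1 f=9, (1,0) g=3 f=9, (1,2) g=1 f=7, (2,0) g=4 f=9, (2,2) g=4 f=9, (3,1) g=4 f=7]; closed=[(0,1), (0,2), (1,1), (2,1)]

step 1: expand (0,1) (f=7, h=6) → closed; open now [(0,0) g=2 f=9, (0,3) g=1 f=9, (1,1) g=2 f=7, (1,2) g=1 f=7]
step 2: expand (1,1) (f=7, h=5) → closed; open now [(0,0) g=2 f=9, (0,3) g=1 f=9, (1,0) g=3 f=9, (1,2) g=1 f=7, (2,1) g=3 f=7]
step 3: expand (2,1) (f=7, h=4) → closed; open now [(0,0) g=2 f=9, (0,3) g=1 f=9, (1,0) g=3 f=9, (1,2) g=1 f=7, (2,0) g=4 f=9, (2,2) g=4 f=9, (3,1) g=4 f=7]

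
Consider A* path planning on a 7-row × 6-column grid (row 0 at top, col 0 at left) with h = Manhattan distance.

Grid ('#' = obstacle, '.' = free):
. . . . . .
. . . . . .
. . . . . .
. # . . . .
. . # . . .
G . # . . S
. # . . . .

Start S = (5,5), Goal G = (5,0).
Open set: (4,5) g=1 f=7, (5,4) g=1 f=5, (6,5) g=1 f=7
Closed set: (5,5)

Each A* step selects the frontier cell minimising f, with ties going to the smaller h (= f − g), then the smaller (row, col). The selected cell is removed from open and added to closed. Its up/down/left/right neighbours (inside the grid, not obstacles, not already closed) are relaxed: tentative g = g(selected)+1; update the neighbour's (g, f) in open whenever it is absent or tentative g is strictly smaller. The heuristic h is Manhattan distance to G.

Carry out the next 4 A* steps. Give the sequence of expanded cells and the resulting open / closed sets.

step 1: expand (5,4) (f=5, h=4) → closed; open now [(4,4) g=2 f=7, (4,5) g=1 f=7, (5,3) g=2 f=5, (6,4) g=2 f=7, (6,5) g=1 f=7]
step 2: expand (5,3) (f=5, h=3) → closed; open now [(4,3) g=3 f=7, (4,4) g=2 f=7, (4,5) g=1 f=7, (6,3) g=3 f=7, (6,4) g=2 f=7, (6,5) g=1 f=7]
step 3: expand (4,3) (f=7, h=4) → closed; open now [(3,3) g=4 f=9, (4,4) g=2 f=7, (4,5) g=1 f=7, (6,3) g=3 f=7, (6,4) g=2 f=7, (6,5) g=1 f=7]
step 4: expand (6,3) (f=7, h=4) → closed; open now [(3,3) g=4 f=9, (4,4) g=2 f=7, (4,5) g=1 f=7, (6,2) g=4 f=7, (6,4) g=2 f=7, (6,5) g=1 f=7]

order=[(5,4) → (5,3) → (4,3) → (6,3)]; open=[(3,3) g=4 f=9, (4,4) g=2 f=7, (4,5) g=1 f=7, (6,2) g=4 f=7, (6,4) g=2 f=7, (6,5) g=1 f=7]; closed=[(4,3), (5,3), (5,4), (5,5), (6,3)]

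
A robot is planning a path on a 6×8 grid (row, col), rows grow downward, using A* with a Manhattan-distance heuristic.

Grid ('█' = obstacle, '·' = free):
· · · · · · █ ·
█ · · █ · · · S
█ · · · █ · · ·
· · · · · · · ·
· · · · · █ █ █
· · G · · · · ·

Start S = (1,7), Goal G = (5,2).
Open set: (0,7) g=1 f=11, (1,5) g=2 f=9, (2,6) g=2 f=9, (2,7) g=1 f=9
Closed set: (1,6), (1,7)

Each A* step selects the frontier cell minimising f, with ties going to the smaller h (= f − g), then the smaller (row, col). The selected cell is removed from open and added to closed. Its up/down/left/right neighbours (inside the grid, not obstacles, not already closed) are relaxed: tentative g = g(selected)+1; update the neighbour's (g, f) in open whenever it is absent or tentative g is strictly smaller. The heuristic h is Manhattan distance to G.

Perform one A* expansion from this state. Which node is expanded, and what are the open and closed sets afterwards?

step 1: expand (1,5) (f=9, h=7) → closed; open now [(0,5) g=3 f=11, (0,7) g=1 f=11, (1,4) g=3 f=9, (2,5) g=3 f=9, (2,6) g=2 f=9, (2,7) g=1 f=9]

expanded=(1,5); open=[(0,5) g=3 f=11, (0,7) g=1 f=11, (1,4) g=3 f=9, (2,5) g=3 f=9, (2,6) g=2 f=9, (2,7) g=1 f=9]; closed=[(1,5), (1,6), (1,7)]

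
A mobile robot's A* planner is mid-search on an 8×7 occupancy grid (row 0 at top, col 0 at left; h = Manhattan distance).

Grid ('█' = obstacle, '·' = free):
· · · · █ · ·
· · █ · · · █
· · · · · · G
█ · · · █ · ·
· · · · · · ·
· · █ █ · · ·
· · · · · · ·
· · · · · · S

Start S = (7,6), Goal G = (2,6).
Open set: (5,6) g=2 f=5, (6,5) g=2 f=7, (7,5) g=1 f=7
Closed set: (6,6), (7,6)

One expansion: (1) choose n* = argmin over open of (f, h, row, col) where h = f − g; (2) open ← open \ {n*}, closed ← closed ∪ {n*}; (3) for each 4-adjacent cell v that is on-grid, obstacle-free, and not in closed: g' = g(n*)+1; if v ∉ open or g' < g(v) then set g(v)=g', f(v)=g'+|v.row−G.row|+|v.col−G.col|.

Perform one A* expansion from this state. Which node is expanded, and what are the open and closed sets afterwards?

step 1: expand (5,6) (f=5, h=3) → closed; open now [(4,6) g=3 f=5, (5,5) g=3 f=7, (6,5) g=2 f=7, (7,5) g=1 f=7]

expanded=(5,6); open=[(4,6) g=3 f=5, (5,5) g=3 f=7, (6,5) g=2 f=7, (7,5) g=1 f=7]; closed=[(5,6), (6,6), (7,6)]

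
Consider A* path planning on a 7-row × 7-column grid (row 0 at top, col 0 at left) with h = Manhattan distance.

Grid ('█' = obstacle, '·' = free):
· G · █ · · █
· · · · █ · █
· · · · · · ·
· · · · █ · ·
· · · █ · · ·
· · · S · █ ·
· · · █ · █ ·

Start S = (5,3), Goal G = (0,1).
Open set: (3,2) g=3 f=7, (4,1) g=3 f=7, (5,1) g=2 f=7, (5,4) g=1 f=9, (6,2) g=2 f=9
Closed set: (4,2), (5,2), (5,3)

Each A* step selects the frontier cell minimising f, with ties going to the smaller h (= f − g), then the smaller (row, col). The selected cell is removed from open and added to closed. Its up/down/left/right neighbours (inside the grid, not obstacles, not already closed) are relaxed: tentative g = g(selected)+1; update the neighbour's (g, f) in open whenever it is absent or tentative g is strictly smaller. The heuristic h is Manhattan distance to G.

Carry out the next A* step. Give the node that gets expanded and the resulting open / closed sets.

expanded=(3,2); open=[(2,2) g=4 f=7, (3,1) g=4 f=7, (3,3) g=4 f=9, (4,1) g=3 f=7, (5,1) g=2 f=7, (5,4) g=1 f=9, (6,2) g=2 f=9]; closed=[(3,2), (4,2), (5,2), (5,3)]

step 1: expand (3,2) (f=7, h=4) → closed; open now [(2,2) g=4 f=7, (3,1) g=4 f=7, (3,3) g=4 f=9, (4,1) g=3 f=7, (5,1) g=2 f=7, (5,4) g=1 f=9, (6,2) g=2 f=9]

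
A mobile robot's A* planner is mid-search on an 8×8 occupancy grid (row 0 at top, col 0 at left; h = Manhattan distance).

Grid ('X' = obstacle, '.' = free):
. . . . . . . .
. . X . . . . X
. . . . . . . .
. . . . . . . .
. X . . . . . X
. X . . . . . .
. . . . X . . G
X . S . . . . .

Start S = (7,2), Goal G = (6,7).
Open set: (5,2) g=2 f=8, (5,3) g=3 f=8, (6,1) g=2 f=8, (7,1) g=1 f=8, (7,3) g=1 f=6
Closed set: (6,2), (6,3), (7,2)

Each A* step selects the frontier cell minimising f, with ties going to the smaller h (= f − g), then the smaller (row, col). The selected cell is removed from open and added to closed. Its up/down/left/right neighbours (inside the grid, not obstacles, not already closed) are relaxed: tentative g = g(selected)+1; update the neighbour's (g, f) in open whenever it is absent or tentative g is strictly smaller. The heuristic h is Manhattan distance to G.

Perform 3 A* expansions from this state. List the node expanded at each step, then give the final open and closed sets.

step 1: expand (7,3) (f=6, h=5) → closed; open now [(5,2) g=2 f=8, (5,3) g=3 f=8, (6,1) g=2 f=8, (7,1) g=1 f=8, (7,4) g=2 f=6]
step 2: expand (7,4) (f=6, h=4) → closed; open now [(5,2) g=2 f=8, (5,3) g=3 f=8, (6,1) g=2 f=8, (7,1) g=1 f=8, (7,5) g=3 f=6]
step 3: expand (7,5) (f=6, h=3) → closed; open now [(5,2) g=2 f=8, (5,3) g=3 f=8, (6,1) g=2 f=8, (6,5) g=4 f=6, (7,1) g=1 f=8, (7,6) g=4 f=6]

order=[(7,3) → (7,4) → (7,5)]; open=[(5,2) g=2 f=8, (5,3) g=3 f=8, (6,1) g=2 f=8, (6,5) g=4 f=6, (7,1) g=1 f=8, (7,6) g=4 f=6]; closed=[(6,2), (6,3), (7,2), (7,3), (7,4), (7,5)]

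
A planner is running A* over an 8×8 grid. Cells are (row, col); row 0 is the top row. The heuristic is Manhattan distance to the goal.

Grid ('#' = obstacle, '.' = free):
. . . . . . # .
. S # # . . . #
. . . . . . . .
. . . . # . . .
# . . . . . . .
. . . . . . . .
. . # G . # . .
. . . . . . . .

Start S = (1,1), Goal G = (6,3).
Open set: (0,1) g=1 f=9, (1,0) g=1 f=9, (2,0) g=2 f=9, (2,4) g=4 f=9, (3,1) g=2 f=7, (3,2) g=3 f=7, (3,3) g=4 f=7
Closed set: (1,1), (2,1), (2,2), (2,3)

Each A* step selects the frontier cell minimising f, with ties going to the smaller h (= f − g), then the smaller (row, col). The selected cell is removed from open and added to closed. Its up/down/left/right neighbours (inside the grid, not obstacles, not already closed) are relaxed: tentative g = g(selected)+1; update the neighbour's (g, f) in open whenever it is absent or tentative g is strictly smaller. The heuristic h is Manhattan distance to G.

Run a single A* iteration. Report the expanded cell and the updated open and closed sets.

step 1: expand (3,3) (f=7, h=3) → closed; open now [(0,1) g=1 f=9, (1,0) g=1 f=9, (2,0) g=2 f=9, (2,4) g=4 f=9, (3,1) g=2 f=7, (3,2) g=3 f=7, (4,3) g=5 f=7]

expanded=(3,3); open=[(0,1) g=1 f=9, (1,0) g=1 f=9, (2,0) g=2 f=9, (2,4) g=4 f=9, (3,1) g=2 f=7, (3,2) g=3 f=7, (4,3) g=5 f=7]; closed=[(1,1), (2,1), (2,2), (2,3), (3,3)]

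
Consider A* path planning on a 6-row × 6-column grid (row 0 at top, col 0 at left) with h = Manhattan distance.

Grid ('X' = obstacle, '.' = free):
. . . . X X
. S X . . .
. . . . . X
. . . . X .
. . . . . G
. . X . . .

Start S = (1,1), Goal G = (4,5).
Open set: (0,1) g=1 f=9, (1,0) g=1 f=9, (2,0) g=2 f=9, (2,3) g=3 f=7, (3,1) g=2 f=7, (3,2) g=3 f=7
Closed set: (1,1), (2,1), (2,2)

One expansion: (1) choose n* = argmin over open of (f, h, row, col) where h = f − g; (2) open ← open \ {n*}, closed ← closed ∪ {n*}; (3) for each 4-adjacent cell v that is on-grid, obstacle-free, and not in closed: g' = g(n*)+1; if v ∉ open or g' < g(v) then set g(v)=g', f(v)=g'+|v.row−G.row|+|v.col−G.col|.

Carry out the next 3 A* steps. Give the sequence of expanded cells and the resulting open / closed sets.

step 1: expand (2,3) (f=7, h=4) → closed; open now [(0,1) g=1 f=9, (1,0) g=1 f=9, (1,3) g=4 f=9, (2,0) g=2 f=9, (2,4) g=4 f=7, (3,1) g=2 f=7, (3,2) g=3 f=7, (3,3) g=4 f=7]
step 2: expand (2,4) (f=7, h=3) → closed; open now [(0,1) g=1 f=9, (1,0) g=1 f=9, (1,3) g=4 f=9, (1,4) g=5 f=9, (2,0) g=2 f=9, (3,1) g=2 f=7, (3,2) g=3 f=7, (3,3) g=4 f=7]
step 3: expand (3,3) (f=7, h=3) → closed; open now [(0,1) g=1 f=9, (1,0) g=1 f=9, (1,3) g=4 f=9, (1,4) g=5 f=9, (2,0) g=2 f=9, (3,1) g=2 f=7, (3,2) g=3 f=7, (4,3) g=5 f=7]

order=[(2,3) → (2,4) → (3,3)]; open=[(0,1) g=1 f=9, (1,0) g=1 f=9, (1,3) g=4 f=9, (1,4) g=5 f=9, (2,0) g=2 f=9, (3,1) g=2 f=7, (3,2) g=3 f=7, (4,3) g=5 f=7]; closed=[(1,1), (2,1), (2,2), (2,3), (2,4), (3,3)]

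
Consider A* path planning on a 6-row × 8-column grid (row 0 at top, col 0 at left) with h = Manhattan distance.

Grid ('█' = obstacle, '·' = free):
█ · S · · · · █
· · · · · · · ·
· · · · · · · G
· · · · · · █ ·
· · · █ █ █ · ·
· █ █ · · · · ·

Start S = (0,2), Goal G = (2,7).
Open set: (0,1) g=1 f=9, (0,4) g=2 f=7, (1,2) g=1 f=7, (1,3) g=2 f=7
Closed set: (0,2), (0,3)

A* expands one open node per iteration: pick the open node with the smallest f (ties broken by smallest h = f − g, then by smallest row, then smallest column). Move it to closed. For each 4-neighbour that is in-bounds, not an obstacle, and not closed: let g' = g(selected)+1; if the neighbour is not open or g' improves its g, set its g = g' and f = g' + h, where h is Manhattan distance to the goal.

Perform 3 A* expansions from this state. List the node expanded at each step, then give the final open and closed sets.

order=[(0,4) → (0,5) → (0,6)]; open=[(0,1) g=1 f=9, (1,2) g=1 f=7, (1,3) g=2 f=7, (1,4) g=3 f=7, (1,5) g=4 f=7, (1,6) g=5 f=7]; closed=[(0,2), (0,3), (0,4), (0,5), (0,6)]

step 1: expand (0,4) (f=7, h=5) → closed; open now [(0,1) g=1 f=9, (0,5) g=3 f=7, (1,2) g=1 f=7, (1,3) g=2 f=7, (1,4) g=3 f=7]
step 2: expand (0,5) (f=7, h=4) → closed; open now [(0,1) g=1 f=9, (0,6) g=4 f=7, (1,2) g=1 f=7, (1,3) g=2 f=7, (1,4) g=3 f=7, (1,5) g=4 f=7]
step 3: expand (0,6) (f=7, h=3) → closed; open now [(0,1) g=1 f=9, (1,2) g=1 f=7, (1,3) g=2 f=7, (1,4) g=3 f=7, (1,5) g=4 f=7, (1,6) g=5 f=7]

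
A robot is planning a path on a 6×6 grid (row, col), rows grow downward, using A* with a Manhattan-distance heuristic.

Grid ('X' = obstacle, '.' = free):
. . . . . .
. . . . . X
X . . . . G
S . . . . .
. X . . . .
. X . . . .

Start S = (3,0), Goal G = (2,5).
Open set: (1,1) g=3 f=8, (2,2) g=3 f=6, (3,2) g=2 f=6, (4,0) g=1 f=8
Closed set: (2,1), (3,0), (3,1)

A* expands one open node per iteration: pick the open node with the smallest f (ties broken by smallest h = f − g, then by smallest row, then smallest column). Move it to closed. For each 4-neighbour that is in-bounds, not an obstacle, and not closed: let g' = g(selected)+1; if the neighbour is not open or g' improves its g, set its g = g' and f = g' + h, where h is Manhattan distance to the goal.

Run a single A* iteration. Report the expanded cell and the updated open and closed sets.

expanded=(2,2); open=[(1,1) g=3 f=8, (1,2) g=4 f=8, (2,3) g=4 f=6, (3,2) g=2 f=6, (4,0) g=1 f=8]; closed=[(2,1), (2,2), (3,0), (3,1)]

step 1: expand (2,2) (f=6, h=3) → closed; open now [(1,1) g=3 f=8, (1,2) g=4 f=8, (2,3) g=4 f=6, (3,2) g=2 f=6, (4,0) g=1 f=8]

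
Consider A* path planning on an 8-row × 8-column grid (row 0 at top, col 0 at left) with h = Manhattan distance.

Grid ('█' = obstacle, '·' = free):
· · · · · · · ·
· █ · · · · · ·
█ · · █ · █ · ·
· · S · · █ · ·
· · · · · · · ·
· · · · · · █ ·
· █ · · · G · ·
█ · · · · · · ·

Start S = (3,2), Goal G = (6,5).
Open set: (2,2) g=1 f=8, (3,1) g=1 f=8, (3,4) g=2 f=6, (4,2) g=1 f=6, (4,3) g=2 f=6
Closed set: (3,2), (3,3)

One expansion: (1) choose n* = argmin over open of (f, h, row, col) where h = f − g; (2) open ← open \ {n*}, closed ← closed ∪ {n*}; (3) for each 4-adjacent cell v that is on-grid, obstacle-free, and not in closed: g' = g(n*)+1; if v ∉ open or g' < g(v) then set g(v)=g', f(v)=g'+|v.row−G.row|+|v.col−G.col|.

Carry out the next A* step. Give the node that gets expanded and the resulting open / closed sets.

step 1: expand (3,4) (f=6, h=4) → closed; open now [(2,2) g=1 f=8, (2,4) g=3 f=8, (3,1) g=1 f=8, (4,2) g=1 f=6, (4,3) g=2 f=6, (4,4) g=3 f=6]

expanded=(3,4); open=[(2,2) g=1 f=8, (2,4) g=3 f=8, (3,1) g=1 f=8, (4,2) g=1 f=6, (4,3) g=2 f=6, (4,4) g=3 f=6]; closed=[(3,2), (3,3), (3,4)]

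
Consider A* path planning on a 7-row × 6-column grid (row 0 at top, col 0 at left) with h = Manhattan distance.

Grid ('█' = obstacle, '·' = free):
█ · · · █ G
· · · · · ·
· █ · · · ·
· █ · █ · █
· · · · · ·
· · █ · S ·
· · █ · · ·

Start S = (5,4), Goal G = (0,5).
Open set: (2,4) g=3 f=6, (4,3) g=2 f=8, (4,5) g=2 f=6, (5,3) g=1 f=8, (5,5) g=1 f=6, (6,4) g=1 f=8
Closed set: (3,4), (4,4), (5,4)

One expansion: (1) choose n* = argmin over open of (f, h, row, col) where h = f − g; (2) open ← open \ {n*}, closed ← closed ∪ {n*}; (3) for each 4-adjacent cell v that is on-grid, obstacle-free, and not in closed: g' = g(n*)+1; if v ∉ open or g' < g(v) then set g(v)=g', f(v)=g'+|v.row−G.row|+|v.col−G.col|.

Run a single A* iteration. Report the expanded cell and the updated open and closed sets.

step 1: expand (2,4) (f=6, h=3) → closed; open now [(1,4) g=4 f=6, (2,3) g=4 f=8, (2,5) g=4 f=6, (4,3) g=2 f=8, (4,5) g=2 f=6, (5,3) g=1 f=8, (5,5) g=1 f=6, (6,4) g=1 f=8]

expanded=(2,4); open=[(1,4) g=4 f=6, (2,3) g=4 f=8, (2,5) g=4 f=6, (4,3) g=2 f=8, (4,5) g=2 f=6, (5,3) g=1 f=8, (5,5) g=1 f=6, (6,4) g=1 f=8]; closed=[(2,4), (3,4), (4,4), (5,4)]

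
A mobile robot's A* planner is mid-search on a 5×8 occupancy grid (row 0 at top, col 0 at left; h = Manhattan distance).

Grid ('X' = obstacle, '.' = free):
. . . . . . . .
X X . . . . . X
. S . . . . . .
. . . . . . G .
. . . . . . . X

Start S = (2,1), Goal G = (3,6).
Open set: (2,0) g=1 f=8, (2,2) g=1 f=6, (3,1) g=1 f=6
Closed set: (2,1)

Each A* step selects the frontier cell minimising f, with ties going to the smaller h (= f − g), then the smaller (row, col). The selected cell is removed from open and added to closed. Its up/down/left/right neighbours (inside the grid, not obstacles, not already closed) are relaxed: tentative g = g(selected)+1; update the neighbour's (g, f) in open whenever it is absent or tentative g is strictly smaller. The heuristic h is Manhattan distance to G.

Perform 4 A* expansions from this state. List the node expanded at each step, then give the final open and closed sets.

order=[(2,2) → (2,3) → (2,4) → (2,5)]; open=[(1,2) g=2 f=8, (1,3) g=3 f=8, (1,4) g=4 f=8, (1,5) g=5 f=8, (2,0) g=1 f=8, (2,6) g=5 f=6, (3,1) g=1 f=6, (3,2) g=2 f=6, (3,3) g=3 f=6, (3,4) g=4 f=6, (3,5) g=5 f=6]; closed=[(2,1), (2,2), (2,3), (2,4), (2,5)]

step 1: expand (2,2) (f=6, h=5) → closed; open now [(1,2) g=2 f=8, (2,0) g=1 f=8, (2,3) g=2 f=6, (3,1) g=1 f=6, (3,2) g=2 f=6]
step 2: expand (2,3) (f=6, h=4) → closed; open now [(1,2) g=2 f=8, (1,3) g=3 f=8, (2,0) g=1 f=8, (2,4) g=3 f=6, (3,1) g=1 f=6, (3,2) g=2 f=6, (3,3) g=3 f=6]
step 3: expand (2,4) (f=6, h=3) → closed; open now [(1,2) g=2 f=8, (1,3) g=3 f=8, (1,4) g=4 f=8, (2,0) g=1 f=8, (2,5) g=4 f=6, (3,1) g=1 f=6, (3,2) g=2 f=6, (3,3) g=3 f=6, (3,4) g=4 f=6]
step 4: expand (2,5) (f=6, h=2) → closed; open now [(1,2) g=2 f=8, (1,3) g=3 f=8, (1,4) g=4 f=8, (1,5) g=5 f=8, (2,0) g=1 f=8, (2,6) g=5 f=6, (3,1) g=1 f=6, (3,2) g=2 f=6, (3,3) g=3 f=6, (3,4) g=4 f=6, (3,5) g=5 f=6]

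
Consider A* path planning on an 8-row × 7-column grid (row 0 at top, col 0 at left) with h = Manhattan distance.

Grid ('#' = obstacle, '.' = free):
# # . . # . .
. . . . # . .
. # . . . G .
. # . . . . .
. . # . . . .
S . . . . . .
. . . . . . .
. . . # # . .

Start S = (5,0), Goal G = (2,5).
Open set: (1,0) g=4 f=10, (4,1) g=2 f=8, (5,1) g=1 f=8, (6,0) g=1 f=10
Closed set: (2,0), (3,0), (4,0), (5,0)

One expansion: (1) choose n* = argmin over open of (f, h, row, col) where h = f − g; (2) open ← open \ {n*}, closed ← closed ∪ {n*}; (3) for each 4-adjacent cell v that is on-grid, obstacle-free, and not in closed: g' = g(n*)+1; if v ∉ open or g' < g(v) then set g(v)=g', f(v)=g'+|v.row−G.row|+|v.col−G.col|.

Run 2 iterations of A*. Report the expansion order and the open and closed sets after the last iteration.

step 1: expand (4,1) (f=8, h=6) → closed; open now [(1,0) g=4 f=10, (5,1) g=1 f=8, (6,0) g=1 f=10]
step 2: expand (5,1) (f=8, h=7) → closed; open now [(1,0) g=4 f=10, (5,2) g=2 f=8, (6,0) g=1 f=10, (6,1) g=2 f=10]

order=[(4,1) → (5,1)]; open=[(1,0) g=4 f=10, (5,2) g=2 f=8, (6,0) g=1 f=10, (6,1) g=2 f=10]; closed=[(2,0), (3,0), (4,0), (4,1), (5,0), (5,1)]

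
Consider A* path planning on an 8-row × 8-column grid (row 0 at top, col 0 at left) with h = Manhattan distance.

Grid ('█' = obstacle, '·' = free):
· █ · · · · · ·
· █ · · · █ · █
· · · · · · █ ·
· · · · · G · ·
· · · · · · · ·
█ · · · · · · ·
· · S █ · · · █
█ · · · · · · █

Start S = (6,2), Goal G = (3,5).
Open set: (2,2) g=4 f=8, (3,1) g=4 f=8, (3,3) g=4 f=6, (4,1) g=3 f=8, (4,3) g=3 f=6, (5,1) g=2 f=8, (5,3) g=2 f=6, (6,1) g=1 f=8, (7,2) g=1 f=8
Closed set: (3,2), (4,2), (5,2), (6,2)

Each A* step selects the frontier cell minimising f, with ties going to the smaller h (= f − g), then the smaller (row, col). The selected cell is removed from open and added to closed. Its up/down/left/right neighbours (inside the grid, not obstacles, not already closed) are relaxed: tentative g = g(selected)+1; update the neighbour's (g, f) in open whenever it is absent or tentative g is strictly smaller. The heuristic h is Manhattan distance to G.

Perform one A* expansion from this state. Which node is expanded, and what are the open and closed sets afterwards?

expanded=(3,3); open=[(2,2) g=4 f=8, (2,3) g=5 f=8, (3,1) g=4 f=8, (3,4) g=5 f=6, (4,1) g=3 f=8, (4,3) g=3 f=6, (5,1) g=2 f=8, (5,3) g=2 f=6, (6,1) g=1 f=8, (7,2) g=1 f=8]; closed=[(3,2), (3,3), (4,2), (5,2), (6,2)]

step 1: expand (3,3) (f=6, h=2) → closed; open now [(2,2) g=4 f=8, (2,3) g=5 f=8, (3,1) g=4 f=8, (3,4) g=5 f=6, (4,1) g=3 f=8, (4,3) g=3 f=6, (5,1) g=2 f=8, (5,3) g=2 f=6, (6,1) g=1 f=8, (7,2) g=1 f=8]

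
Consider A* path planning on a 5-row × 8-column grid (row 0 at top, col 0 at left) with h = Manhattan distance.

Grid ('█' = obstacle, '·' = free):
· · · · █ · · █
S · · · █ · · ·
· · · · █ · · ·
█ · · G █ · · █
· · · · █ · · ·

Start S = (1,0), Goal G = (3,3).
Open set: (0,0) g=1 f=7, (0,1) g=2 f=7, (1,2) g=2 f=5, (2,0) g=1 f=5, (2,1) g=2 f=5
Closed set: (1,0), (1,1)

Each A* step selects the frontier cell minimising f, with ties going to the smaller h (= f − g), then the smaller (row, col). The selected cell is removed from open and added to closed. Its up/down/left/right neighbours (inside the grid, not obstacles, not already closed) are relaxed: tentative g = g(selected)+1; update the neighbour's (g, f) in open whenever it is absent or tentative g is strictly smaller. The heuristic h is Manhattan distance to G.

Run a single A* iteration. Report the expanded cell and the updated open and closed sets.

expanded=(1,2); open=[(0,0) g=1 f=7, (0,1) g=2 f=7, (0,2) g=3 f=7, (1,3) g=3 f=5, (2,0) g=1 f=5, (2,1) g=2 f=5, (2,2) g=3 f=5]; closed=[(1,0), (1,1), (1,2)]

step 1: expand (1,2) (f=5, h=3) → closed; open now [(0,0) g=1 f=7, (0,1) g=2 f=7, (0,2) g=3 f=7, (1,3) g=3 f=5, (2,0) g=1 f=5, (2,1) g=2 f=5, (2,2) g=3 f=5]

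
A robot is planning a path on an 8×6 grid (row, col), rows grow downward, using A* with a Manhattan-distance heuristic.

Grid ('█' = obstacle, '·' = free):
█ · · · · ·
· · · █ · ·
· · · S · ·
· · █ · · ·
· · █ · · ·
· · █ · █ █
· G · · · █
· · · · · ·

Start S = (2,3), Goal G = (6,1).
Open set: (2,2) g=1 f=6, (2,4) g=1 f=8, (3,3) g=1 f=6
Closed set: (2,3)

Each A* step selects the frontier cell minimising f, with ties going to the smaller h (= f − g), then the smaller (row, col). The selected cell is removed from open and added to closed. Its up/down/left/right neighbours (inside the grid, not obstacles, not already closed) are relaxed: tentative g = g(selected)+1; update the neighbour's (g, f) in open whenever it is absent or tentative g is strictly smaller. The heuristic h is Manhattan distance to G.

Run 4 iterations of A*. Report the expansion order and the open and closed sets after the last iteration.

step 1: expand (2,2) (f=6, h=5) → closed; open now [(1,2) g=2 f=8, (2,1) g=2 f=6, (2,4) g=1 f=8, (3,3) g=1 f=6]
step 2: expand (2,1) (f=6, h=4) → closed; open now [(1,1) g=3 f=8, (1,2) g=2 f=8, (2,0) g=3 f=8, (2,4) g=1 f=8, (3,1) g=3 f=6, (3,3) g=1 f=6]
step 3: expand (3,1) (f=6, h=3) → closed; open now [(1,1) g=3 f=8, (1,2) g=2 f=8, (2,0) g=3 f=8, (2,4) g=1 f=8, (3,0) g=4 f=8, (3,3) g=1 f=6, (4,1) g=4 f=6]
step 4: expand (4,1) (f=6, h=2) → closed; open now [(1,1) g=3 f=8, (1,2) g=2 f=8, (2,0) g=3 f=8, (2,4) g=1 f=8, (3,0) g=4 f=8, (3,3) g=1 f=6, (4,0) g=5 f=8, (5,1) g=5 f=6]

order=[(2,2) → (2,1) → (3,1) → (4,1)]; open=[(1,1) g=3 f=8, (1,2) g=2 f=8, (2,0) g=3 f=8, (2,4) g=1 f=8, (3,0) g=4 f=8, (3,3) g=1 f=6, (4,0) g=5 f=8, (5,1) g=5 f=6]; closed=[(2,1), (2,2), (2,3), (3,1), (4,1)]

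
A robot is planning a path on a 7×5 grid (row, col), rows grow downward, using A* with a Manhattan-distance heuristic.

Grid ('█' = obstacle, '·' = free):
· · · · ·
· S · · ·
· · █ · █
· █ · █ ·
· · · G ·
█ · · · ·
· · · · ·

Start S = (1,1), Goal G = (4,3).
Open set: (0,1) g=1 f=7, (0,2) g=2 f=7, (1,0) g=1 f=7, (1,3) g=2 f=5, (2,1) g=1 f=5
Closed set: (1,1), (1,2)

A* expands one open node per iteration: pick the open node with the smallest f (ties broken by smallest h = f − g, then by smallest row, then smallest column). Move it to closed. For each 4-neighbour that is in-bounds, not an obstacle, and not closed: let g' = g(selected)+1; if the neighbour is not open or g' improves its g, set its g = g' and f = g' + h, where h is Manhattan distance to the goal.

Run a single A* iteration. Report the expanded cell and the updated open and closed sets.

step 1: expand (1,3) (f=5, h=3) → closed; open now [(0,1) g=1 f=7, (0,2) g=2 f=7, (0,3) g=3 f=7, (1,0) g=1 f=7, (1,4) g=3 f=7, (2,1) g=1 f=5, (2,3) g=3 f=5]

expanded=(1,3); open=[(0,1) g=1 f=7, (0,2) g=2 f=7, (0,3) g=3 f=7, (1,0) g=1 f=7, (1,4) g=3 f=7, (2,1) g=1 f=5, (2,3) g=3 f=5]; closed=[(1,1), (1,2), (1,3)]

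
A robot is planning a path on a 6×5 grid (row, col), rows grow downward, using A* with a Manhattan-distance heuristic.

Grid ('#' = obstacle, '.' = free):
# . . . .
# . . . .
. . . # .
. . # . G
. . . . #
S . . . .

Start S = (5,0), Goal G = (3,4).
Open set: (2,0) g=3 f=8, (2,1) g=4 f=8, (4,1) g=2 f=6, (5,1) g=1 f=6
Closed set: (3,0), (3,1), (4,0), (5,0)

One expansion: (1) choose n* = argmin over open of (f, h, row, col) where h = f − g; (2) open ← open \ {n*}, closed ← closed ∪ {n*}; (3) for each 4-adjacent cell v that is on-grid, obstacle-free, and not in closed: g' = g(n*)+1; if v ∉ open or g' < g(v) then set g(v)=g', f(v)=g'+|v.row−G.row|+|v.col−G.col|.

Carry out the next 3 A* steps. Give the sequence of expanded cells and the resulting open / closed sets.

order=[(4,1) → (4,2) → (4,3)]; open=[(2,0) g=3 f=8, (2,1) g=4 f=8, (3,3) g=5 f=6, (5,1) g=1 f=6, (5,2) g=4 f=8, (5,3) g=5 f=8]; closed=[(3,0), (3,1), (4,0), (4,1), (4,2), (4,3), (5,0)]

step 1: expand (4,1) (f=6, h=4) → closed; open now [(2,0) g=3 f=8, (2,1) g=4 f=8, (4,2) g=3 f=6, (5,1) g=1 f=6]
step 2: expand (4,2) (f=6, h=3) → closed; open now [(2,0) g=3 f=8, (2,1) g=4 f=8, (4,3) g=4 f=6, (5,1) g=1 f=6, (5,2) g=4 f=8]
step 3: expand (4,3) (f=6, h=2) → closed; open now [(2,0) g=3 f=8, (2,1) g=4 f=8, (3,3) g=5 f=6, (5,1) g=1 f=6, (5,2) g=4 f=8, (5,3) g=5 f=8]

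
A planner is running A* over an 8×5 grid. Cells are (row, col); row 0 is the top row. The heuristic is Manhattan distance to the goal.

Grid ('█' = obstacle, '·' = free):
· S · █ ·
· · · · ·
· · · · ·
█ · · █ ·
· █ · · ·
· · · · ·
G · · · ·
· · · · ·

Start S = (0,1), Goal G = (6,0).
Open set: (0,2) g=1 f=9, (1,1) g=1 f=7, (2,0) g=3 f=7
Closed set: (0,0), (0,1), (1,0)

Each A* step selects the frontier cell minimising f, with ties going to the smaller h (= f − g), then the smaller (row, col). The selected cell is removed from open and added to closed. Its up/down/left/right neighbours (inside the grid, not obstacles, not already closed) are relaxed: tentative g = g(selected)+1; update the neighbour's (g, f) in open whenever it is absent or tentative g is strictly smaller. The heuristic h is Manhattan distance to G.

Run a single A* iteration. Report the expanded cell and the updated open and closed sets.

step 1: expand (2,0) (f=7, h=4) → closed; open now [(0,2) g=1 f=9, (1,1) g=1 f=7, (2,1) g=4 f=9]

expanded=(2,0); open=[(0,2) g=1 f=9, (1,1) g=1 f=7, (2,1) g=4 f=9]; closed=[(0,0), (0,1), (1,0), (2,0)]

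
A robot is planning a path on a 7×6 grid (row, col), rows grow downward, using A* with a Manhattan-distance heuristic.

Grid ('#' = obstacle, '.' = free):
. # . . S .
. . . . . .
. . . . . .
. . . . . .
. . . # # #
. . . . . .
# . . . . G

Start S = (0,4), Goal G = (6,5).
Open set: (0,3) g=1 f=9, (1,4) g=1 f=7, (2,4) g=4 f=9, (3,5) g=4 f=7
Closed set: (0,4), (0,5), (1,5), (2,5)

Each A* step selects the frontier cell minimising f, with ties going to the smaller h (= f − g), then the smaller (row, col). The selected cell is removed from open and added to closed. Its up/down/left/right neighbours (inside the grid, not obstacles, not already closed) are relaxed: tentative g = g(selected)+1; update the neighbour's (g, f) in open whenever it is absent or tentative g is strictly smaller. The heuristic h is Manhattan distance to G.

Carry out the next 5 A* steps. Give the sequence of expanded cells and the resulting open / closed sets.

order=[(3,5) → (1,4) → (2,4) → (3,4) → (3,3)]; open=[(0,3) g=1 f=9, (1,3) g=2 f=9, (2,3) g=3 f=9, (3,2) g=5 f=11]; closed=[(0,4), (0,5), (1,4), (1,5), (2,4), (2,5), (3,3), (3,4), (3,5)]

step 1: expand (3,5) (f=7, h=3) → closed; open now [(0,3) g=1 f=9, (1,4) g=1 f=7, (2,4) g=4 f=9, (3,4) g=5 f=9]
step 2: expand (1,4) (f=7, h=6) → closed; open now [(0,3) g=1 f=9, (1,3) g=2 f=9, (2,4) g=2 f=7, (3,4) g=5 f=9]
step 3: expand (2,4) (f=7, h=5) → closed; open now [(0,3) g=1 f=9, (1,3) g=2 f=9, (2,3) g=3 f=9, (3,4) g=3 f=7]
step 4: expand (3,4) (f=7, h=4) → closed; open now [(0,3) g=1 f=9, (1,3) g=2 f=9, (2,3) g=3 f=9, (3,3) g=4 f=9]
step 5: expand (3,3) (f=9, h=5) → closed; open now [(0,3) g=1 f=9, (1,3) g=2 f=9, (2,3) g=3 f=9, (3,2) g=5 f=11]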